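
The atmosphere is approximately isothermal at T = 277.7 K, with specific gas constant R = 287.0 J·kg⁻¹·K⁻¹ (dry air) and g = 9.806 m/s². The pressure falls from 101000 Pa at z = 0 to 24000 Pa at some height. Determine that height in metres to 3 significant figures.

z ≈ 11700 m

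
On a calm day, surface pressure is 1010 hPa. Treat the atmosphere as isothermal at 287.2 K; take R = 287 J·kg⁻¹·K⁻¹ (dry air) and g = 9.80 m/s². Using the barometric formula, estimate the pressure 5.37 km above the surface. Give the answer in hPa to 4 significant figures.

P ≈ 533.4 hPa

Scale height: H = RT/g = 287 × 287.2 / 9.80 = 8410.9 m.
Barometric formula: P = P₀ exp(−z/H).
z/H = 5370.0/8410.9 = 0.63846; exp(−0.63846) = 0.52811.
P = 1010 × 0.52811 = 533.39 hPa.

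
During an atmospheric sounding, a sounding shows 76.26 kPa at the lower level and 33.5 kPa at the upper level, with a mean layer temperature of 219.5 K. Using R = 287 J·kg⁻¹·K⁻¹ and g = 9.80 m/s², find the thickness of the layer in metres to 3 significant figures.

Hypsometric equation: Δz = (R T̄/g) ln(P₁/P₂).
R T̄/g = 287 × 219.5 / 9.80 = 6428.2 m.
ln(76.26/33.5) = ln(2.2764) = 0.82260.
Δz = 6428.2 × 0.82260 = 5287.8 m.

Δz ≈ 5290 m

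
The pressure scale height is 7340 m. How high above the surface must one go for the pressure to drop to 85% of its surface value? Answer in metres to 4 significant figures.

z ≈ 1193 m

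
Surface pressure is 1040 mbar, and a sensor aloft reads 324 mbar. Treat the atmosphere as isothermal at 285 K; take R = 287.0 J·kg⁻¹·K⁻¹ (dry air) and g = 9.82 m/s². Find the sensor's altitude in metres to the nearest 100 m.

Scale height: H = RT/g = 287.0 × 285 / 9.82 = 8329.4 m.
Invert the barometric formula: z = H ln(P₀/P).
P₀/P = 1040/324 = 3.2099; ln(3.2099) = 1.1662.
z = 8329.4 × 1.1662 = 9713.7 m.

z ≈ 9700 m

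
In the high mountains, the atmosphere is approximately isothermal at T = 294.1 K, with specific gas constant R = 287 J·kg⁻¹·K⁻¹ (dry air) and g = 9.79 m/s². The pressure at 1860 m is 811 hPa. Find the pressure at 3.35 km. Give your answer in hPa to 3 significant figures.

Scale height: H = RT/g = 287 × 294.1 / 9.79 = 8621.7 m.
Between two levels, P₂ = P₁ exp(−Δz/H) with Δz = z₂ − z₁.
Δz = 3350.0 − 1860.0 = 1490.0 m; Δz/H = 1490.0/8621.7 = 0.17282.
P₂ = 811 × exp(−0.17282) = 811 × 0.84129 = 682.29 hPa.

P ≈ 682 hPa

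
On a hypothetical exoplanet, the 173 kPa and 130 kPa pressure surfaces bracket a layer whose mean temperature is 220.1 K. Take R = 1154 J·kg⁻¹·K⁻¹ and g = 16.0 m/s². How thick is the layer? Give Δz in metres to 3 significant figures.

Δz ≈ 4540 m

Hypsometric equation: Δz = (R T̄/g) ln(P₁/P₂).
R T̄/g = 1154 × 220.1 / 16.0 = 15875 m.
ln(173/130) = ln(1.3308) = 0.28578.
Δz = 15875 × 0.28578 = 4536.8 m.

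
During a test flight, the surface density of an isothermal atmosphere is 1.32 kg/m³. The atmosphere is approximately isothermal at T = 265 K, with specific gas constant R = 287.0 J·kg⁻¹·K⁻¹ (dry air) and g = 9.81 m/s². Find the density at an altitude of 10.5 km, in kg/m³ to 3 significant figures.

ρ ≈ 0.341 kg/m³

Scale height: H = RT/g = 287.0 × 265 / 9.81 = 7752.8 m.
In an isothermal atmosphere, density decays like pressure: ρ = ρ₀ exp(−z/H).
z/H = 10500/7752.8 = 1.3543; exp(−1.3543) = 0.25813.
ρ = 1.32 × 0.25813 = 0.34073 kg/m³.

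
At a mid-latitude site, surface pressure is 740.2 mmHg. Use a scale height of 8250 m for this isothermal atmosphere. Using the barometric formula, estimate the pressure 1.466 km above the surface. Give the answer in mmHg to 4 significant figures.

P ≈ 619.7 mmHg

Barometric formula: P = P₀ exp(−z/H).
z/H = 1466.0/8250.0 = 0.17770; exp(−0.17770) = 0.83719.
P = 740.2 × 0.83719 = 619.69 mmHg.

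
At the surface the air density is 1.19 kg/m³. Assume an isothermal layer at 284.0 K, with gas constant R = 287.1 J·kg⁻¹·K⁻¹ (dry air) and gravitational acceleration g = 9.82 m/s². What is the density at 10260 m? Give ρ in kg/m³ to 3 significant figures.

ρ ≈ 0.346 kg/m³

Scale height: H = RT/g = 287.1 × 284.0 / 9.82 = 8303.1 m.
In an isothermal atmosphere, density decays like pressure: ρ = ρ₀ exp(−z/H).
z/H = 10260/8303.1 = 1.2357; exp(−1.2357) = 0.29063.
ρ = 1.19 × 0.29063 = 0.34585 kg/m³.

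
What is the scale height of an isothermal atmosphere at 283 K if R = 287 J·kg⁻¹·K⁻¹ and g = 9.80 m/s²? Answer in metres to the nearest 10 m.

The scale height of an isothermal atmosphere is H = RT/g.
H = 287 × 283 / 9.80 = 81221/9.80 = 8287.9 m.

H ≈ 8290 m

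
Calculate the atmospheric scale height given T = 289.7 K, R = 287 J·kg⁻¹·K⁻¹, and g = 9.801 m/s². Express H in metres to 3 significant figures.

The scale height of an isothermal atmosphere is H = RT/g.
H = 287 × 289.7 / 9.801 = 83144/9.801 = 8483.2 m.

H ≈ 8480 m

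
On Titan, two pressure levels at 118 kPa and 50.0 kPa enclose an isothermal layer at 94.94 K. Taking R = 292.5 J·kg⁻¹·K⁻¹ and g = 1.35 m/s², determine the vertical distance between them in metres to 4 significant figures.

Hypsometric equation: Δz = (R T̄/g) ln(P₁/P₂).
R T̄/g = 292.5 × 94.94 / 1.35 = 20570 m.
ln(118/50.0) = ln(2.3600) = 0.85866.
Δz = 20570 × 0.85866 = 17663 m.

Δz ≈ 17660 m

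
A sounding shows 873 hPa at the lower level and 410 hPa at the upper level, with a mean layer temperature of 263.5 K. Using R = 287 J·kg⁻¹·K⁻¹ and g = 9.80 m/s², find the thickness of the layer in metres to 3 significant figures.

Δz ≈ 5830 m

Hypsometric equation: Δz = (R T̄/g) ln(P₁/P₂).
R T̄/g = 287 × 263.5 / 9.80 = 7716.8 m.
ln(873/410) = ln(2.1293) = 0.75579.
Δz = 7716.8 × 0.75579 = 5832.3 m.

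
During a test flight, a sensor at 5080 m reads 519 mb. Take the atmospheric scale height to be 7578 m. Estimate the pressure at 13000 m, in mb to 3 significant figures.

P ≈ 183 mb

Between two levels, P₂ = P₁ exp(−Δz/H) with Δz = z₂ − z₁.
Δz = 13000 − 5080.0 = 7920.0 m; Δz/H = 7920.0/7578.0 = 1.0451.
P₂ = 519 × exp(−1.0451) = 519 × 0.35166 = 182.51 mb.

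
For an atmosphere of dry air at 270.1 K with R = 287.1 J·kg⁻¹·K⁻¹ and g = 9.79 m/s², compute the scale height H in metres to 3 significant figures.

H ≈ 7920 m

The scale height of an isothermal atmosphere is H = RT/g.
H = 287.1 × 270.1 / 9.79 = 77546/9.79 = 7920.9 m.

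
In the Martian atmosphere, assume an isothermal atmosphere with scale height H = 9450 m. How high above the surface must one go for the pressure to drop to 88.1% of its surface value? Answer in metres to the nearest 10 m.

z ≈ 1200 m

Set P/P₀ = exp(−z/H) = 0.881, so z = −H ln(0.881).
−ln(0.881) = 0.12670; z = 9450.0 × 0.12670 = 1197.3 m.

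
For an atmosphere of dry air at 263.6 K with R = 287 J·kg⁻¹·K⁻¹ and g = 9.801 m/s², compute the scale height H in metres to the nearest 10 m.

H ≈ 7720 m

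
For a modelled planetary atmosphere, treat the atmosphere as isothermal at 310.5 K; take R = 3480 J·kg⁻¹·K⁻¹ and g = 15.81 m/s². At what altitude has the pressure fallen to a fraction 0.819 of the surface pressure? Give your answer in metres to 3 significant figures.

z ≈ 13600 m

Scale height: H = RT/g = 3480 × 310.5 / 15.81 = 68345 m.
Set P/P₀ = exp(−z/H) = 0.819, so z = −H ln(0.819).
−ln(0.819) = 0.19967; z = 68345 × 0.19967 = 13646 m.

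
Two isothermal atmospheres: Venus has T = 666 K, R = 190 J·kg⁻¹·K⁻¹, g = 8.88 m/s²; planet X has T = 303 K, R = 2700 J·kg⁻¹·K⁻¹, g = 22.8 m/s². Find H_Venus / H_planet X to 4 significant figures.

H_Venus/H_planet X ≈ 0.3971

H = RT/g for each body.
H_Venus = 190 × 666 / 8.88 = 14250 m.
H_planet X = 2700 × 303 / 22.8 = 35882 m.
H_Venus/H_planet X = 14250/35882 = 0.39714.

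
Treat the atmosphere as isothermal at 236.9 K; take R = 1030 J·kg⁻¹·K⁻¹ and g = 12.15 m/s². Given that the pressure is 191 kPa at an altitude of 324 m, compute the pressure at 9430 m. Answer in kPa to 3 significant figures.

P ≈ 121 kPa

Scale height: H = RT/g = 1030 × 236.9 / 12.15 = 20083 m.
Between two levels, P₂ = P₁ exp(−Δz/H) with Δz = z₂ − z₁.
Δz = 9430.0 − 324.00 = 9106.0 m; Δz/H = 9106.0/20083 = 0.45342.
P₂ = 191 × exp(−0.45342) = 191 × 0.63545 = 121.37 kPa.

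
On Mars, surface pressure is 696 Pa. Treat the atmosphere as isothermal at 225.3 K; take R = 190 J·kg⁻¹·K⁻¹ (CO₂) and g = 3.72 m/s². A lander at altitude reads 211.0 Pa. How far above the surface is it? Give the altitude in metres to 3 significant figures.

z ≈ 13700 m

Scale height: H = RT/g = 190 × 225.3 / 3.72 = 11507 m.
Invert the barometric formula: z = H ln(P₀/P).
P₀/P = 696/211.0 = 3.2986; ln(3.2986) = 1.1935.
z = 11507 × 1.1935 = 13734 m.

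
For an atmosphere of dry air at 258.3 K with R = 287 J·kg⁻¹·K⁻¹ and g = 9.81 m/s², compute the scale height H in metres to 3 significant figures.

H ≈ 7560 m

The scale height of an isothermal atmosphere is H = RT/g.
H = 287 × 258.3 / 9.81 = 74132/9.81 = 7556.8 m.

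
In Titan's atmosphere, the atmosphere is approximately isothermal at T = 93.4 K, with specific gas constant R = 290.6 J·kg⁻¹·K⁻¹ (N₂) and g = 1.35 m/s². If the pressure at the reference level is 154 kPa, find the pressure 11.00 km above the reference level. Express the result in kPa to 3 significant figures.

P ≈ 89.1 kPa

Scale height: H = RT/g = 290.6 × 93.4 / 1.35 = 20105 m.
Barometric formula: P = P₀ exp(−z/H).
z/H = 11000/20105 = 0.54713; exp(−0.54713) = 0.57861.
P = 154 × 0.57861 = 89.106 kPa.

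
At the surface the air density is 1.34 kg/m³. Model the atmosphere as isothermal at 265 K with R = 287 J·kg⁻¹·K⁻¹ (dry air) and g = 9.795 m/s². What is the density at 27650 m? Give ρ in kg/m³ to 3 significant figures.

Scale height: H = RT/g = 287 × 265 / 9.795 = 7764.7 m.
In an isothermal atmosphere, density decays like pressure: ρ = ρ₀ exp(−z/H).
z/H = 27650/7764.7 = 3.5610; exp(−3.5610) = 0.028410.
ρ = 1.34 × 0.028410 = 0.038069 kg/m³.

ρ ≈ 0.0381 kg/m³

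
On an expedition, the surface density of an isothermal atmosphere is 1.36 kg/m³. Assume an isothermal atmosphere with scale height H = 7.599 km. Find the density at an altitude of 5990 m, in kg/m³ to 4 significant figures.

ρ ≈ 0.6183 kg/m³

In an isothermal atmosphere, density decays like pressure: ρ = ρ₀ exp(−z/H).
z/H = 5990.0/7599.0 = 0.78826; exp(−0.78826) = 0.45464.
ρ = 1.36 × 0.45464 = 0.61831 kg/m³.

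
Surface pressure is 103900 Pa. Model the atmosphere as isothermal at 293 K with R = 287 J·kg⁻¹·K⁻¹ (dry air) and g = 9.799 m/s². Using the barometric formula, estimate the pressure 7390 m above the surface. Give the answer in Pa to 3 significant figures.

Scale height: H = RT/g = 287 × 293 / 9.799 = 8581.6 m.
Barometric formula: P = P₀ exp(−z/H).
z/H = 7390.0/8581.6 = 0.86114; exp(−0.86114) = 0.42268.
P = 103900 × 0.42268 = 43916 Pa.

P ≈ 43900 Pa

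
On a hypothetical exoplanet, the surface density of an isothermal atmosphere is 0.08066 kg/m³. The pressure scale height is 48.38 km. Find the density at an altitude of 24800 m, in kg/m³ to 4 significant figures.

In an isothermal atmosphere, density decays like pressure: ρ = ρ₀ exp(−z/H).
z/H = 24800/48380 = 0.51261; exp(−0.51261) = 0.59893.
ρ = 0.08066 × 0.59893 = 0.048310 kg/m³.

ρ ≈ 0.04831 kg/m³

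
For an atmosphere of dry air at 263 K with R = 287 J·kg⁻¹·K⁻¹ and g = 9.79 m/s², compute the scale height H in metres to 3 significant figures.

H ≈ 7710 m

The scale height of an isothermal atmosphere is H = RT/g.
H = 287 × 263 / 9.79 = 75481/9.79 = 7710.0 m.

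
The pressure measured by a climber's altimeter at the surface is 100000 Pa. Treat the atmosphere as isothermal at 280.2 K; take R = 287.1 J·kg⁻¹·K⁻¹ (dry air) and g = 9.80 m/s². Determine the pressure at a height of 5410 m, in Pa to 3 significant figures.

P ≈ 51700 Pa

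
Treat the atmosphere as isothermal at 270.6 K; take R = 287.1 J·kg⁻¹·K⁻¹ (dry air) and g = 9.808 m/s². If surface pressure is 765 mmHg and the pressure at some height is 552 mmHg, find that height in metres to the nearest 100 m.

z ≈ 2600 m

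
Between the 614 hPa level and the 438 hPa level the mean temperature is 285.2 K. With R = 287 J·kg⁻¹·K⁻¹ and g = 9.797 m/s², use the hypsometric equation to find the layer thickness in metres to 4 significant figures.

Δz ≈ 2822 m

Hypsometric equation: Δz = (R T̄/g) ln(P₁/P₂).
R T̄/g = 287 × 285.2 / 9.797 = 8354.8 m.
ln(614/438) = ln(1.4018) = 0.33776.
Δz = 8354.8 × 0.33776 = 2821.9 m.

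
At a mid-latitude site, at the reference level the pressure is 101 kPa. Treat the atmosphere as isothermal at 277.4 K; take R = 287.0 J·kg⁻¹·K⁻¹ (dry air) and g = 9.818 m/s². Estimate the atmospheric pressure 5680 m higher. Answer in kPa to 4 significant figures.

Scale height: H = RT/g = 287.0 × 277.4 / 9.818 = 8109.0 m.
Barometric formula: P = P₀ exp(−z/H).
z/H = 5680.0/8109.0 = 0.70046; exp(−0.70046) = 0.49636.
P = 101 × 0.49636 = 50.132 kPa.

P ≈ 50.13 kPa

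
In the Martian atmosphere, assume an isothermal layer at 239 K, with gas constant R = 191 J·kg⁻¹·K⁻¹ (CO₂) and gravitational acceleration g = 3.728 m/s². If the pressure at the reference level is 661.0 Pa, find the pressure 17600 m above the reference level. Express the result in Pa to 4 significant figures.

Scale height: H = RT/g = 191 × 239 / 3.728 = 12245 m.
Barometric formula: P = P₀ exp(−z/H).
z/H = 17600/12245 = 1.4373; exp(−1.4373) = 0.23757.
P = 661.0 × 0.23757 = 157.03 Pa.

P ≈ 157.0 Pa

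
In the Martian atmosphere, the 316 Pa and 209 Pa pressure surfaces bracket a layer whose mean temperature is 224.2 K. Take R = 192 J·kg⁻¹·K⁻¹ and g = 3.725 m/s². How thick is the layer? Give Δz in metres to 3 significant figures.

Δz ≈ 4780 m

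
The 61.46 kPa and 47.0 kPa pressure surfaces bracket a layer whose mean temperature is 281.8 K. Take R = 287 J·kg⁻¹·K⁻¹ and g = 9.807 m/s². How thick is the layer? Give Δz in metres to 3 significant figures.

Δz ≈ 2210 m

Hypsometric equation: Δz = (R T̄/g) ln(P₁/P₂).
R T̄/g = 287 × 281.8 / 9.807 = 8246.8 m.
ln(61.46/47.0) = ln(1.3077) = 0.26827.
Δz = 8246.8 × 0.26827 = 2212.4 m.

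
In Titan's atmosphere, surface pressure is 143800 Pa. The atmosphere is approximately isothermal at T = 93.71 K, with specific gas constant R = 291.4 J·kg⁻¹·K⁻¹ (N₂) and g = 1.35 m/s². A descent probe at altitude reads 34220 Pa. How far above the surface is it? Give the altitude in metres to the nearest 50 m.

z ≈ 29050 m

Scale height: H = RT/g = 291.4 × 93.71 / 1.35 = 20227 m.
Invert the barometric formula: z = H ln(P₀/P).
P₀/P = 143800/34220 = 4.2022; ln(4.2022) = 1.4356.
z = 20227 × 1.4356 = 29038 m.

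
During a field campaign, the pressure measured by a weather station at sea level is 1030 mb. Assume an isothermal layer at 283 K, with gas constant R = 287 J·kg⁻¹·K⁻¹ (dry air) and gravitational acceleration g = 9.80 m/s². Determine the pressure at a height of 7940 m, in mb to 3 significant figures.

Scale height: H = RT/g = 287 × 283 / 9.80 = 8287.9 m.
Barometric formula: P = P₀ exp(−z/H).
z/H = 7940.0/8287.9 = 0.95802; exp(−0.95802) = 0.38365.
P = 1030 × 0.38365 = 395.16 mb.

P ≈ 395 mb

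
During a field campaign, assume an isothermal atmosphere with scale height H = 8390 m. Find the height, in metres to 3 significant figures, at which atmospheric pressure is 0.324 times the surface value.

z ≈ 9460 m

Set P/P₀ = exp(−z/H) = 0.324, so z = −H ln(0.324).
−ln(0.324) = 1.1270; z = 8390.0 × 1.1270 = 9455.5 m.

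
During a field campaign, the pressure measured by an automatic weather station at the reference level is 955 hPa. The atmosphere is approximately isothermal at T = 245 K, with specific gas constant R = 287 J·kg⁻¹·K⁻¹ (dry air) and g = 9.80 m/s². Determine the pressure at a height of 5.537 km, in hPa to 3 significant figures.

P ≈ 441 hPa

Scale height: H = RT/g = 287 × 245 / 9.80 = 7175.0 m.
Barometric formula: P = P₀ exp(−z/H).
z/H = 5537.0/7175.0 = 0.77171; exp(−0.77171) = 0.46222.
P = 955 × 0.46222 = 441.42 hPa.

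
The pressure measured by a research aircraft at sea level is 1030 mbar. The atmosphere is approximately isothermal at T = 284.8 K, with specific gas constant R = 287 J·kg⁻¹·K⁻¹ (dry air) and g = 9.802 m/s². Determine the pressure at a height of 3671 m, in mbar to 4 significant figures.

P ≈ 663.2 mbar

Scale height: H = RT/g = 287 × 284.8 / 9.802 = 8338.9 m.
Barometric formula: P = P₀ exp(−z/H).
z/H = 3671.0/8338.9 = 0.44023; exp(−0.44023) = 0.64389.
P = 1030 × 0.64389 = 663.21 mbar.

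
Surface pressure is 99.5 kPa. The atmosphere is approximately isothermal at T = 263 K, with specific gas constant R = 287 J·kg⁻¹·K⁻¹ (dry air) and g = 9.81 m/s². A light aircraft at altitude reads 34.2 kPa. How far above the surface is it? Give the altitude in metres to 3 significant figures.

z ≈ 8220 m

Scale height: H = RT/g = 287 × 263 / 9.81 = 7694.3 m.
Invert the barometric formula: z = H ln(P₀/P).
P₀/P = 99.5/34.2 = 2.9094; ln(2.9094) = 1.0679.
z = 7694.3 × 1.0679 = 8216.7 m.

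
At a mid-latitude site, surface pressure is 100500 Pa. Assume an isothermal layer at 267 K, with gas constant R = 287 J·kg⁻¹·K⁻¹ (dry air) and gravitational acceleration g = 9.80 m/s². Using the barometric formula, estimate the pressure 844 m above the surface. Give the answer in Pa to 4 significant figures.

Scale height: H = RT/g = 287 × 267 / 9.80 = 7819.3 m.
Barometric formula: P = P₀ exp(−z/H).
z/H = 844.00/7819.3 = 0.10794; exp(−0.10794) = 0.89768.
P = 100500 × 0.89768 = 90217 Pa.

P ≈ 90220 Pa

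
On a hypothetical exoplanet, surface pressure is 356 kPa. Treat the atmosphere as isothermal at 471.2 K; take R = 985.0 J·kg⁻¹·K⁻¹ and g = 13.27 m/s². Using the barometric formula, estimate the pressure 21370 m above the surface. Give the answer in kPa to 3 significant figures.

Scale height: H = RT/g = 985.0 × 471.2 / 13.27 = 34976 m.
Barometric formula: P = P₀ exp(−z/H).
z/H = 21370/34976 = 0.61099; exp(−0.61099) = 0.54281.
P = 356 × 0.54281 = 193.24 kPa.

P ≈ 193 kPa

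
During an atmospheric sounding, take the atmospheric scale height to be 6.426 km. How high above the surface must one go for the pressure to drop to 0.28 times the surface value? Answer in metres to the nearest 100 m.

z ≈ 8200 m

Set P/P₀ = exp(−z/H) = 0.28, so z = −H ln(0.28).
−ln(0.28) = 1.2730; z = 6426.0 × 1.2730 = 8180.3 m.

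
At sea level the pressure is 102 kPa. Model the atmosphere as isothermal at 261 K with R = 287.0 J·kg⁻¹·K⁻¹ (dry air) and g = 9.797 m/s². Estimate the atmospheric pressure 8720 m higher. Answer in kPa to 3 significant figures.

Scale height: H = RT/g = 287.0 × 261 / 9.797 = 7645.9 m.
Barometric formula: P = P₀ exp(−z/H).
z/H = 8720.0/7645.9 = 1.1405; exp(−1.1405) = 0.31966.
P = 102 × 0.31966 = 32.605 kPa.

P ≈ 32.6 kPa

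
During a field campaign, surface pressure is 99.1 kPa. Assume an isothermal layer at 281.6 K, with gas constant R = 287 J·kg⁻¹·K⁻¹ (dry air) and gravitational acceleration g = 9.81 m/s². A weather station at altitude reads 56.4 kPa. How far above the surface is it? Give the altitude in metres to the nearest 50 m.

z ≈ 4650 m

Scale height: H = RT/g = 287 × 281.6 / 9.81 = 8238.5 m.
Invert the barometric formula: z = H ln(P₀/P).
P₀/P = 99.1/56.4 = 1.7571; ln(1.7571) = 0.56366.
z = 8238.5 × 0.56366 = 4643.7 m.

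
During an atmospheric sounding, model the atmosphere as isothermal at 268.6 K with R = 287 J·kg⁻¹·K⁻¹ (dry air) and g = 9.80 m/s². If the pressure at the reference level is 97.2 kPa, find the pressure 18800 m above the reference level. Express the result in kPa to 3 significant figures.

P ≈ 8.91 kPa

Scale height: H = RT/g = 287 × 268.6 / 9.80 = 7866.1 m.
Barometric formula: P = P₀ exp(−z/H).
z/H = 18800/7866.1 = 2.3900; exp(−2.3900) = 0.091630.
P = 97.2 × 0.091630 = 8.9064 kPa.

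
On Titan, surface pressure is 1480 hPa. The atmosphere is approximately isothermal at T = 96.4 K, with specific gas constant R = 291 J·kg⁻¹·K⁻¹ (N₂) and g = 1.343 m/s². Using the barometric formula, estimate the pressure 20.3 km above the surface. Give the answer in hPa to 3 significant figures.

Scale height: H = RT/g = 291 × 96.4 / 1.343 = 20888 m.
Barometric formula: P = P₀ exp(−z/H).
z/H = 20300/20888 = 0.97185; exp(−0.97185) = 0.37838.
P = 1480 × 0.37838 = 560.00 hPa.

P ≈ 560 hPa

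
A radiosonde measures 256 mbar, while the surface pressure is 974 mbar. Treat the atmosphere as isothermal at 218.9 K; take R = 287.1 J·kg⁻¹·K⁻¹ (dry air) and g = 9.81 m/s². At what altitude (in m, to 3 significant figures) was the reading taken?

z ≈ 8560 m

Scale height: H = RT/g = 287.1 × 218.9 / 9.81 = 6406.3 m.
Invert the barometric formula: z = H ln(P₀/P).
P₀/P = 974/256 = 3.8047; ln(3.8047) = 1.3362.
z = 6406.3 × 1.3362 = 8560.1 m.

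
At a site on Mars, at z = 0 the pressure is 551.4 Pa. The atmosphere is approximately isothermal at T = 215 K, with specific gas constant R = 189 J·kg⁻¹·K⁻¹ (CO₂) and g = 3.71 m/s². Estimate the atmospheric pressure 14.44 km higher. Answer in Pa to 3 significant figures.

Scale height: H = RT/g = 189 × 215 / 3.71 = 10953 m.
Barometric formula: P = P₀ exp(−z/H).
z/H = 14440/10953 = 1.3184; exp(−1.3184) = 0.26756.
P = 551.4 × 0.26756 = 147.53 Pa.

P ≈ 148 Pa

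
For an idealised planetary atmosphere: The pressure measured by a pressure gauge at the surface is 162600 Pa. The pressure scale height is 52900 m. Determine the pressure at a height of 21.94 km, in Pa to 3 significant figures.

P ≈ 107000 Pa

Barometric formula: P = P₀ exp(−z/H).
z/H = 21940/52900 = 0.41474; exp(−0.41474) = 0.66051.
P = 162600 × 0.66051 = 107400 Pa.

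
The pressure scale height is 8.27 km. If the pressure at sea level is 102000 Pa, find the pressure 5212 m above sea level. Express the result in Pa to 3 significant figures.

P ≈ 54300 Pa

Barometric formula: P = P₀ exp(−z/H).
z/H = 5212.0/8270.0 = 0.63023; exp(−0.63023) = 0.53247.
P = 102000 × 0.53247 = 54312 Pa.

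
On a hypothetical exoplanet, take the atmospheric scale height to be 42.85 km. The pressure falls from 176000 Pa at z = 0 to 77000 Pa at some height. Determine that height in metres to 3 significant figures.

z ≈ 35400 m

Invert the barometric formula: z = H ln(P₀/P).
P₀/P = 176000/77000 = 2.2857; ln(2.2857) = 0.82667.
z = 42850 × 0.82667 = 35423 m.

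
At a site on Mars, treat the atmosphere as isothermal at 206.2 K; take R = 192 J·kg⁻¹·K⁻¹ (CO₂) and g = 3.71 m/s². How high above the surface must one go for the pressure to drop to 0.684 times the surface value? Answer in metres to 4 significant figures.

z ≈ 4053 m

Scale height: H = RT/g = 192 × 206.2 / 3.71 = 10671 m.
Set P/P₀ = exp(−z/H) = 0.684, so z = −H ln(0.684).
−ln(0.684) = 0.37980; z = 10671 × 0.37980 = 4052.8 m.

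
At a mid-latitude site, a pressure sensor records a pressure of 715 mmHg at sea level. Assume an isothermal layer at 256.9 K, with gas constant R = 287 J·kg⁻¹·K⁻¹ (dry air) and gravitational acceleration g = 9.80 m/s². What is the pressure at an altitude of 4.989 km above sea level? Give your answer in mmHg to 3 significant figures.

Scale height: H = RT/g = 287 × 256.9 / 9.80 = 7523.5 m.
Barometric formula: P = P₀ exp(−z/H).
z/H = 4989.0/7523.5 = 0.66312; exp(−0.66312) = 0.51524.
P = 715 × 0.51524 = 368.40 mmHg.

P ≈ 368 mmHg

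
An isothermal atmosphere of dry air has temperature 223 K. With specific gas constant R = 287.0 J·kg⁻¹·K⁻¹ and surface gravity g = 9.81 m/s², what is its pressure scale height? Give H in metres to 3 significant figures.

The scale height of an isothermal atmosphere is H = RT/g.
H = 287.0 × 223 / 9.81 = 64001/9.81 = 6524.1 m.

H ≈ 6520 m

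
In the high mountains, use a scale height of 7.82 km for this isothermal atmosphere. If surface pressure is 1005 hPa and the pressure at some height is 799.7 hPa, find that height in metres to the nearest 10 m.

Invert the barometric formula: z = H ln(P₀/P).
P₀/P = 1005/799.7 = 1.2567; ln(1.2567) = 0.22849.
z = 7820.0 × 0.22849 = 1786.8 m.

z ≈ 1790 m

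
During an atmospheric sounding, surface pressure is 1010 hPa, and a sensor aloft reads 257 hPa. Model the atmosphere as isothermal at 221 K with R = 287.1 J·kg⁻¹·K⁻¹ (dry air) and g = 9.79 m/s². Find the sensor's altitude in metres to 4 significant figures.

Scale height: H = RT/g = 287.1 × 221 / 9.79 = 6481.0 m.
Invert the barometric formula: z = H ln(P₀/P).
P₀/P = 1010/257 = 3.9300; ln(3.9300) = 1.3686.
z = 6481.0 × 1.3686 = 8869.9 m.

z ≈ 8870 m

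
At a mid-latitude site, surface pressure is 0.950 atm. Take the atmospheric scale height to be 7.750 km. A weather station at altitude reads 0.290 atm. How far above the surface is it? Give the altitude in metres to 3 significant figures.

Invert the barometric formula: z = H ln(P₀/P).
P₀/P = 0.950/0.290 = 3.2759; ln(3.2759) = 1.1866.
z = 7750.0 × 1.1866 = 9196.2 m.

z ≈ 9200 m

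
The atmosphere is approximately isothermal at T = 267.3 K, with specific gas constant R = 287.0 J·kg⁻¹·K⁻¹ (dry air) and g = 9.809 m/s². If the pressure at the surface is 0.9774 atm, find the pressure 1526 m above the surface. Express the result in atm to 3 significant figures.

P ≈ 0.804 atm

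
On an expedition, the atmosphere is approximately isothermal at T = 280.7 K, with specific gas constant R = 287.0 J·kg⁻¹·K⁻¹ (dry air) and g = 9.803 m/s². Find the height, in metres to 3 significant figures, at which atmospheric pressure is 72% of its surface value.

z ≈ 2700 m

Scale height: H = RT/g = 287.0 × 280.7 / 9.803 = 8218.0 m.
Set P/P₀ = exp(−z/H) = 0.72, so z = −H ln(0.72).
−ln(0.72) = 0.32850; z = 8218.0 × 0.32850 = 2699.6 m.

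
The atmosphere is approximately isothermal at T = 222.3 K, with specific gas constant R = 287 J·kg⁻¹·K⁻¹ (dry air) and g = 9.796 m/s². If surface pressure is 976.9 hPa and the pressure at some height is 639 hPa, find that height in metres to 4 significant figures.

z ≈ 2765 m

Scale height: H = RT/g = 287 × 222.3 / 9.796 = 6512.9 m.
Invert the barometric formula: z = H ln(P₀/P).
P₀/P = 976.9/639 = 1.5288; ln(1.5288) = 0.42448.
z = 6512.9 × 0.42448 = 2764.6 m.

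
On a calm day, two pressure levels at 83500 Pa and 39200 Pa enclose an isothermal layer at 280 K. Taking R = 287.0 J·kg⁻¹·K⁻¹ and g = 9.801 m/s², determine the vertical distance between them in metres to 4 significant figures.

Δz ≈ 6200 m

Hypsometric equation: Δz = (R T̄/g) ln(P₁/P₂).
R T̄/g = 287.0 × 280 / 9.801 = 8199.2 m.
ln(83500/39200) = ln(2.1301) = 0.75617.
Δz = 8199.2 × 0.75617 = 6200.0 m.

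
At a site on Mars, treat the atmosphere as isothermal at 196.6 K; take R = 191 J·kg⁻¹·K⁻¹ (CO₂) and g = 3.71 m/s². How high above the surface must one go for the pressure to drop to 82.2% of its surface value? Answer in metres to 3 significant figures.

Scale height: H = RT/g = 191 × 196.6 / 3.71 = 10121 m.
Set P/P₀ = exp(−z/H) = 0.822, so z = −H ln(0.822).
−ln(0.822) = 0.19601; z = 10121 × 0.19601 = 1983.8 m.

z ≈ 1980 m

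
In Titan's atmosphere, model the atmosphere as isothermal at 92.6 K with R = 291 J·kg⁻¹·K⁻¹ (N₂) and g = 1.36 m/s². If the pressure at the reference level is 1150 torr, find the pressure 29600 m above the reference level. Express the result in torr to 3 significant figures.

Scale height: H = RT/g = 291 × 92.6 / 1.36 = 19814 m.
Barometric formula: P = P₀ exp(−z/H).
z/H = 29600/19814 = 1.4939; exp(−1.4939) = 0.22450.
P = 1150 × 0.22450 = 258.18 torr.

P ≈ 258 torr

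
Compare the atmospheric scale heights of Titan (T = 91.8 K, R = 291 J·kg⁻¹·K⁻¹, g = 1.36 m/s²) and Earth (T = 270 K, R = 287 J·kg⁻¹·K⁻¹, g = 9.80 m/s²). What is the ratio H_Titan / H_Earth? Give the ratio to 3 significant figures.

H = RT/g for each body.
H_Titan = 291 × 91.8 / 1.36 = 19642 m.
H_Earth = 287 × 270 / 9.80 = 7907.1 m.
H_Titan/H_Earth = 19642/7907.1 = 2.4841.

H_Titan/H_Earth ≈ 2.48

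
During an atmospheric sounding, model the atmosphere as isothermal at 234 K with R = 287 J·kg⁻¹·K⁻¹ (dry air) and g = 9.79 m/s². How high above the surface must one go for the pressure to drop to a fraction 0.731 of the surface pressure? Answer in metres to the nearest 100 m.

Scale height: H = RT/g = 287 × 234 / 9.79 = 6859.9 m.
Set P/P₀ = exp(−z/H) = 0.731, so z = −H ln(0.731).
−ln(0.731) = 0.31334; z = 6859.9 × 0.31334 = 2149.5 m.

z ≈ 2100 m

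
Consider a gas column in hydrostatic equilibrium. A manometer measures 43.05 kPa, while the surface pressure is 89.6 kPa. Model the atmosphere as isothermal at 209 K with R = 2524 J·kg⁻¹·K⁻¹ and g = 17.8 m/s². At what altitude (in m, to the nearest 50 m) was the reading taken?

Scale height: H = RT/g = 2524 × 209 / 17.8 = 29636 m.
Invert the barometric formula: z = H ln(P₀/P).
P₀/P = 89.6/43.05 = 2.0813; ln(2.0813) = 0.73299.
z = 29636 × 0.73299 = 21723 m.

z ≈ 21700 m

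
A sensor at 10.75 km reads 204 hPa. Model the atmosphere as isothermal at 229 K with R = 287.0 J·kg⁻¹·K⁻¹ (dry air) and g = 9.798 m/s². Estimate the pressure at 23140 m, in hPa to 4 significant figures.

P ≈ 32.17 hPa

Scale height: H = RT/g = 287.0 × 229 / 9.798 = 6707.8 m.
Between two levels, P₂ = P₁ exp(−Δz/H) with Δz = z₂ − z₁.
Δz = 23140 − 10750 = 12390 m; Δz/H = 12390/6707.8 = 1.8471.
P₂ = 204 × exp(−1.8471) = 204 × 0.15769 = 32.169 hPa.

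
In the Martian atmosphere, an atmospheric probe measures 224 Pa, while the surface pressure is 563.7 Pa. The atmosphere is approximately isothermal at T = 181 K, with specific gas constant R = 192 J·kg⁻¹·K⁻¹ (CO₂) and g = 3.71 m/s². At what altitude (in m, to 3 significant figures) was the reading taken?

Scale height: H = RT/g = 192 × 181 / 3.71 = 9367.1 m.
Invert the barometric formula: z = H ln(P₀/P).
P₀/P = 563.7/224 = 2.5165; ln(2.5165) = 0.92287.
z = 9367.1 × 0.92287 = 8644.6 m.

z ≈ 8640 m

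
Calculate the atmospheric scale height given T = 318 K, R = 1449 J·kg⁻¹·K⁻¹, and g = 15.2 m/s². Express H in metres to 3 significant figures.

The scale height of an isothermal atmosphere is H = RT/g.
H = 1449 × 318 / 15.2 = 460780/15.2 = 30314 m.

H ≈ 30300 m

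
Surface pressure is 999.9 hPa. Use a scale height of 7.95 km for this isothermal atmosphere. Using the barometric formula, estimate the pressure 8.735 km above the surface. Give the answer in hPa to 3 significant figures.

P ≈ 333 hPa

Barometric formula: P = P₀ exp(−z/H).
z/H = 8735.0/7950.0 = 1.0987; exp(−1.0987) = 0.33330.
P = 999.9 × 0.33330 = 333.27 hPa.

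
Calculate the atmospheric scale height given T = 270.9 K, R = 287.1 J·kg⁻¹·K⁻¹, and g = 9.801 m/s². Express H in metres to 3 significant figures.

H ≈ 7940 m

The scale height of an isothermal atmosphere is H = RT/g.
H = 287.1 × 270.9 / 9.801 = 77775/9.801 = 7935.4 m.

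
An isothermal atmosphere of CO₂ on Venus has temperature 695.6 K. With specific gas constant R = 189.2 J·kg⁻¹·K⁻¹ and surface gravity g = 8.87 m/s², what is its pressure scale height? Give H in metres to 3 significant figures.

The scale height of an isothermal atmosphere is H = RT/g.
H = 189.2 × 695.6 / 8.87 = 131610/8.87 = 14838 m.

H ≈ 14800 m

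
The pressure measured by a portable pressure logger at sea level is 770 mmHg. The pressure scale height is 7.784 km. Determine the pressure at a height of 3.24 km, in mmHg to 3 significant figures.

P ≈ 508 mmHg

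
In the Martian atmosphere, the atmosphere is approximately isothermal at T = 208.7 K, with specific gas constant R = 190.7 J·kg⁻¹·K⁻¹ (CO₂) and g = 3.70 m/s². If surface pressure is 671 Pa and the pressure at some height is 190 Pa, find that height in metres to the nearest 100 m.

z ≈ 13600 m

Scale height: H = RT/g = 190.7 × 208.7 / 3.70 = 10757 m.
Invert the barometric formula: z = H ln(P₀/P).
P₀/P = 671/190 = 3.5316; ln(3.5316) = 1.2618.
z = 10757 × 1.2618 = 13573 m.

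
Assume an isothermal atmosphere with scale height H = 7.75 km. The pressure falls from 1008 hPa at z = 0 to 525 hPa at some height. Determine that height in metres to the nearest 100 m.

Invert the barometric formula: z = H ln(P₀/P).
P₀/P = 1008/525 = 1.9200; ln(1.9200) = 0.65233.
z = 7750.0 × 0.65233 = 5055.6 m.

z ≈ 5100 m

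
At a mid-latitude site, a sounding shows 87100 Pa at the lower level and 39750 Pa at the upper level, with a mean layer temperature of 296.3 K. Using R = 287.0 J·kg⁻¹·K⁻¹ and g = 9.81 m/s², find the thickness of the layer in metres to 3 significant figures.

Hypsometric equation: Δz = (R T̄/g) ln(P₁/P₂).
R T̄/g = 287.0 × 296.3 / 9.81 = 8668.5 m.
ln(87100/39750) = ln(2.1912) = 0.78445.
Δz = 8668.5 × 0.78445 = 6800.0 m.

Δz ≈ 6800 m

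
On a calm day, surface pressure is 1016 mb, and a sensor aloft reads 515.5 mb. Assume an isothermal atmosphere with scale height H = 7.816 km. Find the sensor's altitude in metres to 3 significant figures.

z ≈ 5300 m

Invert the barometric formula: z = H ln(P₀/P).
P₀/P = 1016/515.5 = 1.9709; ln(1.9709) = 0.67849.
z = 7816.0 × 0.67849 = 5303.1 m.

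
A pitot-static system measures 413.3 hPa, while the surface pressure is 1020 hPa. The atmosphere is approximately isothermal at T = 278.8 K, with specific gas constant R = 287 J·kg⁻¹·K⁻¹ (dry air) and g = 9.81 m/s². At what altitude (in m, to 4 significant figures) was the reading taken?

z ≈ 7368 m

Scale height: H = RT/g = 287 × 278.8 / 9.81 = 8156.5 m.
Invert the barometric formula: z = H ln(P₀/P).
P₀/P = 1020/413.3 = 2.4679; ln(2.4679) = 0.90337.
z = 8156.5 × 0.90337 = 7368.3 m.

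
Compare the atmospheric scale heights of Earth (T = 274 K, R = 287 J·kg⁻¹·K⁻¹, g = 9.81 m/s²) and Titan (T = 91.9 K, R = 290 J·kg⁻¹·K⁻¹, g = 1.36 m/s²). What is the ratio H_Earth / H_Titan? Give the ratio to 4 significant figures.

H_Earth/H_Titan ≈ 0.4091

H = RT/g for each body.
H_Earth = 287 × 274 / 9.81 = 8016.1 m.
H_Titan = 290 × 91.9 / 1.36 = 19596 m.
H_Earth/H_Titan = 8016.1/19596 = 0.40907.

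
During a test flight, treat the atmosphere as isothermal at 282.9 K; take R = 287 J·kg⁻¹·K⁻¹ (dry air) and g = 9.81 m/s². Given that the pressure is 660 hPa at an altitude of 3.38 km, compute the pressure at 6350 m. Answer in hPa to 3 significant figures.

P ≈ 461 hPa

Scale height: H = RT/g = 287 × 282.9 / 9.81 = 8276.5 m.
Between two levels, P₂ = P₁ exp(−Δz/H) with Δz = z₂ − z₁.
Δz = 6350.0 − 3380.0 = 2970.0 m; Δz/H = 2970.0/8276.5 = 0.35885.
P₂ = 660 × exp(−0.35885) = 660 × 0.69848 = 461.00 hPa.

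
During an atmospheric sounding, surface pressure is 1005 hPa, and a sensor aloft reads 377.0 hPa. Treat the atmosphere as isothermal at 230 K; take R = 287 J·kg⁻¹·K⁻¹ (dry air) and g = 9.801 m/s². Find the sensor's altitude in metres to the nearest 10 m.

z ≈ 6600 m

Scale height: H = RT/g = 287 × 230 / 9.801 = 6735.0 m.
Invert the barometric formula: z = H ln(P₀/P).
P₀/P = 1005/377.0 = 2.6658; ln(2.6658) = 0.98050.
z = 6735.0 × 0.98050 = 6603.7 m.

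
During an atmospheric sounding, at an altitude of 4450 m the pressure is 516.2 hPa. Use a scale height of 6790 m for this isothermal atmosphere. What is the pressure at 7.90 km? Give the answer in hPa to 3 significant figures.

Between two levels, P₂ = P₁ exp(−Δz/H) with Δz = z₂ − z₁.
Δz = 7900.0 − 4450.0 = 3450.0 m; Δz/H = 3450.0/6790.0 = 0.50810.
P₂ = 516.2 × exp(−0.50810) = 516.2 × 0.60164 = 310.57 hPa.

P ≈ 311 hPa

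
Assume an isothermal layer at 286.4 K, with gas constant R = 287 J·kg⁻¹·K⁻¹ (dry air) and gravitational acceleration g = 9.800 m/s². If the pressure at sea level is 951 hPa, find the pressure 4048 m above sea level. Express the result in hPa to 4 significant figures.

P ≈ 586.9 hPa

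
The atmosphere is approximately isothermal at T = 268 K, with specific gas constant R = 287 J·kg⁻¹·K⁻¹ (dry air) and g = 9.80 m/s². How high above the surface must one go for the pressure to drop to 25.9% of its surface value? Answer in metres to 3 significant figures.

Scale height: H = RT/g = 287 × 268 / 9.80 = 7848.6 m.
Set P/P₀ = exp(−z/H) = 0.259, so z = −H ln(0.259).
−ln(0.259) = 1.3509; z = 7848.6 × 1.3509 = 10603 m.

z ≈ 10600 m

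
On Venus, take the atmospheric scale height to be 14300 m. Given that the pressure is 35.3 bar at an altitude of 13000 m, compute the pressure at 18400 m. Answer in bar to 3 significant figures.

Between two levels, P₂ = P₁ exp(−Δz/H) with Δz = z₂ − z₁.
Δz = 18400 − 13000 = 5400.0 m; Δz/H = 5400.0/14300 = 0.37762.
P₂ = 35.3 × exp(−0.37762) = 35.3 × 0.68549 = 24.198 bar.

P ≈ 24.2 bar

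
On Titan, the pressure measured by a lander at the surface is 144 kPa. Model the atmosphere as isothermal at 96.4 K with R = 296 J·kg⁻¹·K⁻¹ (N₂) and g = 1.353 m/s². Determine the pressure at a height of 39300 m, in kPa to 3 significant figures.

P ≈ 22.3 kPa

Scale height: H = RT/g = 296 × 96.4 / 1.353 = 21090 m.
Barometric formula: P = P₀ exp(−z/H).
z/H = 39300/21090 = 1.8634; exp(−1.8634) = 0.15514.
P = 144 × 0.15514 = 22.340 kPa.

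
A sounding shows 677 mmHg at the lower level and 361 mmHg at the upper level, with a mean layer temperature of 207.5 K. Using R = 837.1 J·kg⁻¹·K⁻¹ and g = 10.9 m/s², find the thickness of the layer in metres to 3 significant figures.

Δz ≈ 10000 m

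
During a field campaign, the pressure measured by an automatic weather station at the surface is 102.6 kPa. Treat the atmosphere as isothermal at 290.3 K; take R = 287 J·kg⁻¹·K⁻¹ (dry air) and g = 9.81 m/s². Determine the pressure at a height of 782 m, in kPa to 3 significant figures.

P ≈ 93.6 kPa

Scale height: H = RT/g = 287 × 290.3 / 9.81 = 8493.0 m.
Barometric formula: P = P₀ exp(−z/H).
z/H = 782.00/8493.0 = 0.092076; exp(−0.092076) = 0.91204.
P = 102.6 × 0.91204 = 93.575 kPa.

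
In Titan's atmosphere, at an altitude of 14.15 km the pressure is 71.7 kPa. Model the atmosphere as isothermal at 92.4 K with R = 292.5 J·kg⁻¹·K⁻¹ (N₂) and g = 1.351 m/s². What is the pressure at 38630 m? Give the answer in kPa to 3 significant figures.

P ≈ 21.1 kPa

Scale height: H = RT/g = 292.5 × 92.4 / 1.351 = 20005 m.
Between two levels, P₂ = P₁ exp(−Δz/H) with Δz = z₂ − z₁.
Δz = 38630 − 14150 = 24480 m; Δz/H = 24480/20005 = 1.2237.
P₂ = 71.7 × exp(−1.2237) = 71.7 × 0.29414 = 21.090 kPa.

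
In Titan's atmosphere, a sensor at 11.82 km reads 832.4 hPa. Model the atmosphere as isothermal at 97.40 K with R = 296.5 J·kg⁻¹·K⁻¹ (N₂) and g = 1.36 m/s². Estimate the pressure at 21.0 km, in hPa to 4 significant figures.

Scale height: H = RT/g = 296.5 × 97.40 / 1.36 = 21235 m.
Between two levels, P₂ = P₁ exp(−Δz/H) with Δz = z₂ − z₁.
Δz = 21000 − 11820 = 9180.0 m; Δz/H = 9180.0/21235 = 0.43231.
P₂ = 832.4 × exp(−0.43231) = 832.4 × 0.64901 = 540.24 hPa.

P ≈ 540.2 hPa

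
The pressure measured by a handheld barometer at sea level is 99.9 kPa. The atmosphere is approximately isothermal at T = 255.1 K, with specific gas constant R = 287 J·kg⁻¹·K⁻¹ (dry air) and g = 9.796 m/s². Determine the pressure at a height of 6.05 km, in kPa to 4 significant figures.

Scale height: H = RT/g = 287 × 255.1 / 9.796 = 7473.8 m.
Barometric formula: P = P₀ exp(−z/H).
z/H = 6050.0/7473.8 = 0.80949; exp(−0.80949) = 0.44509.
P = 99.9 × 0.44509 = 44.464 kPa.

P ≈ 44.46 kPa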